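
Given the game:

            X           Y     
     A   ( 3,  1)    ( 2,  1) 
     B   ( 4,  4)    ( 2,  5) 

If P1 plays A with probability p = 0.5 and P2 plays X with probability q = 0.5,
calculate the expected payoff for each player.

E[P1] = 2.75, E[P2] = 2.75

Work:
E[P1] = p·q·π₁(A,X) + p·(1-q)·π₁(A,Y) + (1-p)·q·π₁(B,X) + (1-p)·(1-q)·π₁(B,Y)
= 0.5·0.5·3 + 0.5·0.5·2 + 0.5·0.5·4 + 0.5·0.5·2
= 2.75

E[P2] = 2.75 (similar calculation)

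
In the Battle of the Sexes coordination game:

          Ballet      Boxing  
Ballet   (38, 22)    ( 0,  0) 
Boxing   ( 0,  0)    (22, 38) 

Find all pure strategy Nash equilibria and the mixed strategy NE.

Pure NE: (Ballet, Ballet) and (Boxing, Boxing); Mixed NE: p = 0.6333, q = 0.3667

Work:
Check pure NE:
(Ballet, Ballet): (38, 22) - no unilateral deviation beneficial
(Boxing, Boxing): (22, 38) - no unilateral deviation beneficial
Mixed NE: P1 plays Ballet with p = 0.6333, P2 plays Ballet with q = 0.3667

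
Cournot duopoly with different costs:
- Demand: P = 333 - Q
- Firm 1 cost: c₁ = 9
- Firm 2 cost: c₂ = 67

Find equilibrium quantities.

q₁* = 127.33, q₂* = 69.33

Work:
Reaction: q₁ = (333 - 9 - q₂)/2
Reaction: q₂ = (333 - 67 - q₁)/2
Solve simultaneously:
q₁* = (333 - 2×9 + 67)/3 = 127.33
q₂* = (333 - 2×67 + 9)/3 = 69.33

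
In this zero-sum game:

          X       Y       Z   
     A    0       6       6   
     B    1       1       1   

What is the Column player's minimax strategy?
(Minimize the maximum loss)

Column should play X, value = 1

Work:
Column player minimizes Row's maximum payoff:
Column X: max payoff to Row = 1
Column Y: max payoff to Row = 6
Column Z: max payoff to Row = 6
Minimum is 1, achieved by column X.
Minimax strategy: X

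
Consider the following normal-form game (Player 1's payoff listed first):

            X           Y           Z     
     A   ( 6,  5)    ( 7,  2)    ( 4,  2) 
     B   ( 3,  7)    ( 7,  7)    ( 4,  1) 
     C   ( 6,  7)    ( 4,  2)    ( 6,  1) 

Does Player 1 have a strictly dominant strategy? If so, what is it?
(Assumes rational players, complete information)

No strictly dominant strategy exists for Player 1

Work:
A strategy strictly dominates another if it gives a strictly higher payoff against every opponent action. Compare each pair of P1's strategies column-by-column:
  A vs B: [6 vs 3, 7 vs 7, 4 vs 4] → A does not strictly dominate B (column Y: 7 ≤ 7)
  A vs C: [6 vs 6, 7 vs 4, 4 vs 6] → A does not strictly dominate C (column X: 6 ≤ 6)
  B vs A: [3 vs 6, 7 vs 7, 4 vs 4] → B does not strictly dominate A (column X: 3 ≤ 6)
  B vs C: [3 vs 6, 7 vs 4, 4 vs 6] → B does not strictly dominate C (column X: 3 ≤ 6)
  C vs A: [6 vs 6, 4 vs 7, 6 vs 4] → C does not strictly dominate A (column X: 6 ≤ 6)
  C vs B: [6 vs 3, 4 vs 7, 6 vs 4] → C does not strictly dominate B (column Y: 4 ≤ 7)
No single strategy strictly dominates all others → no strictly dominant strategy.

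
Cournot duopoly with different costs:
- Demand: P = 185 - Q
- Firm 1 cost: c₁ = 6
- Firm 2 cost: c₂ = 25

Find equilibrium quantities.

q₁* = 66.0, q₂* = 47.0

Work:
Reaction: q₁ = (185 - 6 - q₂)/2
Reaction: q₂ = (185 - 25 - q₁)/2
Solve simultaneously:
q₁* = (185 - 2×6 + 25)/3 = 66.0
q₂* = (185 - 2×25 + 6)/3 = 47.0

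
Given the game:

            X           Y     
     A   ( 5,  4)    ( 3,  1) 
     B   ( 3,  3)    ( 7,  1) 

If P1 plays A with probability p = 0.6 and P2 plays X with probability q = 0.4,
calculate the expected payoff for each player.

E[P1] = 4.44, E[P2] = 2.04

Work:
E[P1] = p·q·π₁(A,X) + p·(1-q)·π₁(A,Y) + (1-p)·q·π₁(B,X) + (1-p)·(1-q)·π₁(B,Y)
= 0.6·0.4·5 + 0.6·0.6·3 + 0.4·0.4·3 + 0.4·0.6·7
= 4.44

E[P2] = 2.04 (similar calculation)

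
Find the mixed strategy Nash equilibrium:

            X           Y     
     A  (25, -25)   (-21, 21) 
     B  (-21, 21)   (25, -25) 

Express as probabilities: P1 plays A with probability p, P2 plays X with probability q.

p = 0.5, q = 0.5

Work:
Find probabilities that make opponent indifferent:
P2 chooses q to make P1 indifferent between A and B
P1 chooses p to make P2 indifferent between X and Y
Mixed NE: P1 plays (A: 0.5, B: 0.5), P2 plays (X: 0.5, Y: 0.5)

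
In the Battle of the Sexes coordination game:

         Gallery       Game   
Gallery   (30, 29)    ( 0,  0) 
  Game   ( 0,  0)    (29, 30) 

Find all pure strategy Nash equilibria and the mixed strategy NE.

Pure NE: (Gallery, Gallery) and (Game, Game); Mixed NE: p = 0.5085, q = 0.4915

Work:
Check pure NE:
(Gallery, Gallery): (30, 29) - no unilateral deviation beneficial
(Game, Game): (29, 30) - no unilateral deviation beneficial
Mixed NE: P1 plays Gallery with p = 0.5085, P2 plays Gallery with q = 0.4915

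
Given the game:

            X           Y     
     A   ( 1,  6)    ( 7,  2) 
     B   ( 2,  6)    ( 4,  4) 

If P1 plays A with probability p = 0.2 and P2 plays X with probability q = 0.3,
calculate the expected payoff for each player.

E[P1] = 3.76, E[P2] = 4.32

Work:
E[P1] = p·q·π₁(A,X) + p·(1-q)·π₁(A,Y) + (1-p)·q·π₁(B,X) + (1-p)·(1-q)·π₁(B,Y)
= 0.2·0.3·1 + 0.2·0.7·7 + 0.8·0.3·2 + 0.8·0.7·4
= 3.76

E[P2] = 4.32 (similar calculation)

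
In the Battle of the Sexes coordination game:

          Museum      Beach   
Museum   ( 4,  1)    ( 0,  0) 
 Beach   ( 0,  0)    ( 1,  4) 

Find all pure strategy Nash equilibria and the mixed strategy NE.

Pure NE: (Museum, Museum) and (Beach, Beach); Mixed NE: p = 0.8, q = 0.2

Work:
Check pure NE:
(Museum, Museum): (4, 1) - no unilateral deviation beneficial
(Beach, Beach): (1, 4) - no unilateral deviation beneficial
Mixed NE: P1 plays Museum with p = 0.8, P2 plays Museum with q = 0.2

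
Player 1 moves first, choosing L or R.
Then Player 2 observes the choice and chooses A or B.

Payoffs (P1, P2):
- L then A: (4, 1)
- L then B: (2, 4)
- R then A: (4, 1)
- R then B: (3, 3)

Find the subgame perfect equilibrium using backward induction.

P1 plays R, P2 plays B after L and B after R; Payoff (3, 3)

Work:
Backward induction:
After L: P2 chooses B → P1 gets 2
After R: P2 chooses B → P1 gets 3
P1 chooses R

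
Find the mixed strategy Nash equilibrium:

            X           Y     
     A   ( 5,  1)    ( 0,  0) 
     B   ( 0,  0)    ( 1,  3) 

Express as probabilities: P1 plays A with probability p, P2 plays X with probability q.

p = 0.75, q = 0.1667

Work:
Find probabilities that make opponent indifferent:
P2 chooses q to make P1 indifferent between A and B
P1 chooses p to make P2 indifferent between X and Y
Mixed NE: P1 plays (A: 0.75, B: 0.25), P2 plays (X: 0.1667, Y: 0.8333)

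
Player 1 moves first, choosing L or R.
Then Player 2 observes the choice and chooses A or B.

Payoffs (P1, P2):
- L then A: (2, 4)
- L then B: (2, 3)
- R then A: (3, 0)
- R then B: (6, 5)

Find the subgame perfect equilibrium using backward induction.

P1 plays R, P2 plays A after L and B after R; Payoff (6, 5)

Work:
Backward induction:
After L: P2 chooses A → P1 gets 2
After R: P2 chooses B → P1 gets 6
P1 chooses R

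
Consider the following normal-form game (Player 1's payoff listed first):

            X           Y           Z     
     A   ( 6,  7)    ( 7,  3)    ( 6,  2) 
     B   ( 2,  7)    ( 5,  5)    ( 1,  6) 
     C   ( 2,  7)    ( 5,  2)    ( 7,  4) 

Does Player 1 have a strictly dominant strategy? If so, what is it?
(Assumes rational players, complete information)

No strictly dominant strategy exists for Player 1

Work:
A strategy strictly dominates another if it gives a strictly higher payoff against every opponent action. Compare each pair of P1's strategies column-by-column:
  A vs B: [6 vs 2, 7 vs 5, 6 vs 1] → A strictly dominates B
  A vs C: [6 vs 2, 7 vs 5, 6 vs 7] → A does not strictly dominate C (column Z: 6 ≤ 7)
  B vs A: [2 vs 6, 5 vs 7, 1 vs 6] → B does not strictly dominate A (column X: 2 ≤ 6)
  B vs C: [2 vs 2, 5 vs 5, 1 vs 7] → B does not strictly dominate C (column X: 2 ≤ 2)
  C vs A: [2 vs 6, 5 vs 7, 7 vs 6] → C does not strictly dominate A (column X: 2 ≤ 6)
  C vs B: [2 vs 2, 5 vs 5, 7 vs 1] → C does not strictly dominate B (column X: 2 ≤ 2)
No single strategy strictly dominates all others → no strictly dominant strategy.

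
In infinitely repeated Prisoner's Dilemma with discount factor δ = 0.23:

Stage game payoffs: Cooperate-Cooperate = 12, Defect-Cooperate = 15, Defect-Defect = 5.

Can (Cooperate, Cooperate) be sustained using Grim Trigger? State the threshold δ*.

δ* = 0.3; since δ = 0.23 < 0.3, cooperation cannot be sustained

Work:
For Grim Trigger:
Cooperate forever: 12/(1-δ)
Defect then punished: 15 + 5·δ/(1-δ)
Need: 12/(1-δ) ≥ 15 + 5·δ/(1-δ)
Solving: δ ≥ (T-R)/(T-P) = (15-12)/(15-5) = 0.3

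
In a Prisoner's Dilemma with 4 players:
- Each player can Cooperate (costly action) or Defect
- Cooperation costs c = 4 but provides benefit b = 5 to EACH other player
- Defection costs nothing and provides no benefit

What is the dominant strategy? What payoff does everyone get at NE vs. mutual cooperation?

Dominant: Defect; NE payoff = 0; Coop payoff = 11

Work:
Defect dominates (saves cost c = 4, benefit to others is external)
NE: All defect → everyone gets 0
If all cooperate: each receives (3)×5 - 4 = 11
Social dilemma: 11 > 0 but NE gives 0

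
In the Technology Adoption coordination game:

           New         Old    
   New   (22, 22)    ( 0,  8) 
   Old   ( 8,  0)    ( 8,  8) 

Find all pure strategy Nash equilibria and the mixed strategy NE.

Pure NE: (New, New) and (Old, Old); Mixed NE: p = 0.3636, q = 0.3636

Work:
Check pure NE:
(New, New): (22, 22) - no unilateral deviation beneficial
(Old, Old): (8, 8) - no unilateral deviation beneficial
Mixed NE: P1 plays New with p = 0.3636, P2 plays New with q = 0.3636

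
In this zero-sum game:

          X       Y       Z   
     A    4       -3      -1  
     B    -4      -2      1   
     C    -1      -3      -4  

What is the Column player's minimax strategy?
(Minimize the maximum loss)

Column should play Y, value = -2

Work:
Column player minimizes Row's maximum payoff:
Column X: max payoff to Row = 4
Column Y: max payoff to Row = -2
Column Z: max payoff to Row = 1
Minimum is -2, achieved by column Y.
Minimax strategy: Y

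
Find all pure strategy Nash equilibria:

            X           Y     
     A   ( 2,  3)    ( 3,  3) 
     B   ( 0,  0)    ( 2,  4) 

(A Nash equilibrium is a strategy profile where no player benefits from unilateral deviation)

Nash equilibrium: (A, X), (A, Y)

Work:
Best responses:
  P1 vs X: payoffs [2, 0] → best response A (payoff 2)
  P1 vs Y: payoffs [3, 2] → best response A (payoff 3)
  P2 vs A: payoffs [3, 3] → best response X/Y (payoff 3)
  P2 vs B: payoffs [0, 4] → best response Y (payoff 4)
Mutual best responses: (A,X), (A,Y) → Nash equilibria.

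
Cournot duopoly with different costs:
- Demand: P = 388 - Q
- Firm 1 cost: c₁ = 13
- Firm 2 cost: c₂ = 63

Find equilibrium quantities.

q₁* = 141.67, q₂* = 91.67

Work:
Reaction: q₁ = (388 - 13 - q₂)/2
Reaction: q₂ = (388 - 63 - q₁)/2
Solve simultaneously:
q₁* = (388 - 2×13 + 63)/3 = 141.67
q₂* = (388 - 2×63 + 13)/3 = 91.67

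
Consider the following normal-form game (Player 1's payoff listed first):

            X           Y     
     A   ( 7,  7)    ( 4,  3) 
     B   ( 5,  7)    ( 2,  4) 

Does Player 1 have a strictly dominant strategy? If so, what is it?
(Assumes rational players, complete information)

Yes, Player 1's strictly dominant strategy is A

Work:
A strategy strictly dominates another if it gives a strictly higher payoff against every opponent action. Compare each pair of P1's strategies column-by-column:
  A vs B: [7 vs 5, 4 vs 2] → A strictly dominates B
  B vs A: [5 vs 7, 2 vs 4] → B does not strictly dominate A (column X: 5 ≤ 7)
A strictly dominates every other strategy → strictly dominant.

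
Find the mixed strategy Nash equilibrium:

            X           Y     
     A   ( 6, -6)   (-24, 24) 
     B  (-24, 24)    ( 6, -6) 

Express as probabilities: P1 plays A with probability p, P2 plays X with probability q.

p = 0.5, q = 0.5

Work:
Find probabilities that make opponent indifferent:
P2 chooses q to make P1 indifferent between A and B
P1 chooses p to make P2 indifferent between X and Y
Mixed NE: P1 plays (A: 0.5, B: 0.5), P2 plays (X: 0.5, Y: 0.5)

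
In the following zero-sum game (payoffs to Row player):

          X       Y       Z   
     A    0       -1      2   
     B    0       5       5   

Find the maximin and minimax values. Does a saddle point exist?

Maximin = 0, Minimax = 0, Saddle: True

Work:
Row minimums: [-1, 0] → maximin = 0
Column maximums: [0, 5, 5] → minimax = 0
Saddle point exists! Game value = 0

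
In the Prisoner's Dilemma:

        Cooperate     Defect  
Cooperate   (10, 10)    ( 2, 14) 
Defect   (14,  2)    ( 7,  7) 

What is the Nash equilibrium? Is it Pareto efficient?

(Defect, Defect) is NE; not Pareto efficient

Work:
Defect dominates Cooperate for both players:
If P2 cooperates: Defect (14) > Cooperate (10)
If P2 defects: Defect (7) > Cooperate (2)
NE: (Defect, Defect) with payoff (7, 7)
But (Cooperate, Cooperate) = (10, 10) Pareto dominates (7, 7)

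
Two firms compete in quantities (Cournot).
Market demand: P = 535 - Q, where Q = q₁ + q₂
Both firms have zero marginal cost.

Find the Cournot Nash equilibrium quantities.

q₁* = q₂* = 178.33; P* = 178.33

Work:
Profit: π_i = P·q_i = (a - q_i - q_j)·q_i
FOC: ∂π_i/∂q_i = a - 2q_i - q_j = 0
Reaction function: q_i = (535 - q_j)/2
Symmetry: q* = 535/3 = 178.33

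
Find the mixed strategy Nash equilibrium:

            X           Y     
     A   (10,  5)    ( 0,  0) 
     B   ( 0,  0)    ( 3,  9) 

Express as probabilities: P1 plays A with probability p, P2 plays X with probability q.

p = 0.6429, q = 0.2308

Work:
Find probabilities that make opponent indifferent:
P2 chooses q to make P1 indifferent between A and B
P1 chooses p to make P2 indifferent between X and Y
Mixed NE: P1 plays (A: 0.6429, B: 0.3571), P2 plays (X: 0.2308, Y: 0.7692)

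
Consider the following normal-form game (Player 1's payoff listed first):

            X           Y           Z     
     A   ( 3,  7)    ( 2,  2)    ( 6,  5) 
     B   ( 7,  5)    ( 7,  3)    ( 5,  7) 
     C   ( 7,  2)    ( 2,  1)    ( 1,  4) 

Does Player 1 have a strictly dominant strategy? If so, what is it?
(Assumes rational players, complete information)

No strictly dominant strategy exists for Player 1

Work:
A strategy strictly dominates another if it gives a strictly higher payoff against every opponent action. Compare each pair of P1's strategies column-by-column:
  A vs B: [3 vs 7, 2 vs 7, 6 vs 5] → A does not strictly dominate B (column X: 3 ≤ 7)
  A vs C: [3 vs 7, 2 vs 2, 6 vs 1] → A does not strictly dominate C (column X: 3 ≤ 7)
  B vs A: [7 vs 3, 7 vs 2, 5 vs 6] → B does not strictly dominate A (column Z: 5 ≤ 6)
  B vs C: [7 vs 7, 7 vs 2, 5 vs 1] → B does not strictly dominate C (column X: 7 ≤ 7)
  C vs A: [7 vs 3, 2 vs 2, 1 vs 6] → C does not strictly dominate A (column Y: 2 ≤ 2)
  C vs B: [7 vs 7, 2 vs 7, 1 vs 5] → C does not strictly dominate B (column X: 7 ≤ 7)
No single strategy strictly dominates all others → no strictly dominant strategy.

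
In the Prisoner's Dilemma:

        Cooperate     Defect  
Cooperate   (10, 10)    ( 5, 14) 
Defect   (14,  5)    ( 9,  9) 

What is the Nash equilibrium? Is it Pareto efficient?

(Defect, Defect) is NE; not Pareto efficient

Work:
Defect dominates Cooperate for both players:
If P2 cooperates: Defect (14) > Cooperate (10)
If P2 defects: Defect (9) > Cooperate (5)
NE: (Defect, Defect) with payoff (9, 9)
But (Cooperate, Cooperate) = (10, 10) Pareto dominates (9, 9)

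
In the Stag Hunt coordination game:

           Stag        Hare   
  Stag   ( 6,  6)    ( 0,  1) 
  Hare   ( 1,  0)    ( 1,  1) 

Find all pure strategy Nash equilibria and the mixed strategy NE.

Pure NE: (Stag, Stag) and (Hare, Hare); Mixed NE: p = 0.1667, q = 0.1667

Work:
Check pure NE:
(Stag, Stag): (6, 6) - no unilateral deviation beneficial
(Hare, Hare): (1, 1) - no unilateral deviation beneficial
Mixed NE: P1 plays Stag with p = 0.1667, P2 plays Stag with q = 0.1667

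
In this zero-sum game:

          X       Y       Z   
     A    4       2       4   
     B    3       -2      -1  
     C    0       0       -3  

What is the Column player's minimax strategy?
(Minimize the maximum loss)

Column should play Y, value = 2

Work:
Column player minimizes Row's maximum payoff:
Column X: max payoff to Row = 4
Column Y: max payoff to Row = 2
Column Z: max payoff to Row = 4
Minimum is 2, achieved by column Y.
Minimax strategy: Y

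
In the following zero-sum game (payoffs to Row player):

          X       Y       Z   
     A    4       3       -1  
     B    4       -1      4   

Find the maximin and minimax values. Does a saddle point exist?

Maximin = -1, Minimax = 3, Saddle: False

Work:
Row minimums: [-1, -1] → maximin = -1
Column maximums: [4, 3, 4] → minimax = 3
No saddle point (maximin ≠ minimax). Mixed strategy needed.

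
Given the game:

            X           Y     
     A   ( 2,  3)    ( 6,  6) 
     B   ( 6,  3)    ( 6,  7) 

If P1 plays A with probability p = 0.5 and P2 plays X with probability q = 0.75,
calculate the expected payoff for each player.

E[P1] = 4.5, E[P2] = 3.875

Work:
E[P1] = p·q·π₁(A,X) + p·(1-q)·π₁(A,Y) + (1-p)·q·π₁(B,X) + (1-p)·(1-q)·π₁(B,Y)
= 0.5·0.75·2 + 0.5·0.25·6 + 0.5·0.75·6 + 0.5·0.25·6
= 4.5

E[P2] = 3.875 (similar calculation)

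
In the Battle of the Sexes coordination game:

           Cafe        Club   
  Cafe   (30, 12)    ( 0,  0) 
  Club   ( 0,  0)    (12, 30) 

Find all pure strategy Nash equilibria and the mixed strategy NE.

Pure NE: (Cafe, Cafe) and (Club, Club); Mixed NE: p = 0.7143, q = 0.2857

Work:
Check pure NE:
(Cafe, Cafe): (30, 12) - no unilateral deviation beneficial
(Club, Club): (12, 30) - no unilateral deviation beneficial
Mixed NE: P1 plays Cafe with p = 0.7143, P2 plays Cafe with q = 0.2857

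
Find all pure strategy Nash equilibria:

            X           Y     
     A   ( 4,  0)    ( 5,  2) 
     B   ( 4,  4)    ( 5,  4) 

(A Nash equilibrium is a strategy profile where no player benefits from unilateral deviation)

Nash equilibrium: (A, Y), (B, X), (B, Y)

Work:
Best responses:
  P1 vs X: payoffs [4, 4] → best response A/B (payoff 4)
  P1 vs Y: payoffs [5, 5] → best response A/B (payoff 5)
  P2 vs A: payoffs [0, 2] → best response Y (payoff 2)
  P2 vs B: payoffs [4, 4] → best response X/Y (payoff 4)
Mutual best responses: (A,Y), (B,X), (B,Y) → Nash equilibria.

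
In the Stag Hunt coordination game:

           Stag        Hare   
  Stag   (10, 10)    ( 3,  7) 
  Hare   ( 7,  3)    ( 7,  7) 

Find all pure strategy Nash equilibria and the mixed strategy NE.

Pure NE: (Stag, Stag) and (Hare, Hare); Mixed NE: p = 0.5714, q = 0.5714

Work:
Check pure NE:
(Stag, Stag): (10, 10) - no unilateral deviation beneficial
(Hare, Hare): (7, 7) - no unilateral deviation beneficial
Mixed NE: P1 plays Stag with p = 0.5714, P2 plays Stag with q = 0.5714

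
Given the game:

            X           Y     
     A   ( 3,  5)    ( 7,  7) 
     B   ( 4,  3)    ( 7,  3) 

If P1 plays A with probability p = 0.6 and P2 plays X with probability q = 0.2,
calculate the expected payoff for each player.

E[P1] = 6.28, E[P2] = 5.16

Work:
E[P1] = p·q·π₁(A,X) + p·(1-q)·π₁(A,Y) + (1-p)·q·π₁(B,X) + (1-p)·(1-q)·π₁(B,Y)
= 0.6·0.2·3 + 0.6·0.8·7 + 0.4·0.2·4 + 0.4·0.8·7
= 6.28

E[P2] = 5.16 (similar calculation)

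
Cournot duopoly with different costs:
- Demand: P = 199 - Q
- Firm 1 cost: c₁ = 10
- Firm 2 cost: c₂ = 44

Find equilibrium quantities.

q₁* = 74.33, q₂* = 40.33

Work:
Reaction: q₁ = (199 - 10 - q₂)/2
Reaction: q₂ = (199 - 44 - q₁)/2
Solve simultaneously:
q₁* = (199 - 2×10 + 44)/3 = 74.33
q₂* = (199 - 2×44 + 10)/3 = 40.33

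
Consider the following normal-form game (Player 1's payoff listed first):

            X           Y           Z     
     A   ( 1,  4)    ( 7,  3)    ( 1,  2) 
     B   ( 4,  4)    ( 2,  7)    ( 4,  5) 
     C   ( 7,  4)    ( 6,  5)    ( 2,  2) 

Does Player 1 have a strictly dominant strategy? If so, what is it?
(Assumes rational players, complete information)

No strictly dominant strategy exists for Player 1

Work:
A strategy strictly dominates another if it gives a strictly higher payoff against every opponent action. Compare each pair of P1's strategies column-by-column:
  A vs B: [1 vs 4, 7 vs 2, 1 vs 4] → A does not strictly dominate B (column X: 1 ≤ 4)
  A vs C: [1 vs 7, 7 vs 6, 1 vs 2] → A does not strictly dominate C (column X: 1 ≤ 7)
  B vs A: [4 vs 1, 2 vs 7, 4 vs 1] → B does not strictly dominate A (column Y: 2 ≤ 7)
  B vs C: [4 vs 7, 2 vs 6, 4 vs 2] → B does not strictly dominate C (column X: 4 ≤ 7)
  C vs A: [7 vs 1, 6 vs 7, 2 vs 1] → C does not strictly dominate A (column Y: 6 ≤ 7)
  C vs B: [7 vs 4, 6 vs 2, 2 vs 4] → C does not strictly dominate B (column Z: 2 ≤ 4)
No single strategy strictly dominates all others → no strictly dominant strategy.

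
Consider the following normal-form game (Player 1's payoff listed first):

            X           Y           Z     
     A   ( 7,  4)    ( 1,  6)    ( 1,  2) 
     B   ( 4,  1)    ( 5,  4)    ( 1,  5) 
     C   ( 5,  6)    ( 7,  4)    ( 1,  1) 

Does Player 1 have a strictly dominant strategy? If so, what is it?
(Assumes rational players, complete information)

No strictly dominant strategy exists for Player 1

Work:
A strategy strictly dominates another if it gives a strictly higher payoff against every opponent action. Compare each pair of P1's strategies column-by-column:
  A vs B: [7 vs 4, 1 vs 5, 1 vs 1] → A does not strictly dominate B (column Y: 1 ≤ 5)
  A vs C: [7 vs 5, 1 vs 7, 1 vs 1] → A does not strictly dominate C (column Y: 1 ≤ 7)
  B vs A: [4 vs 7, 5 vs 1, 1 vs 1] → B does not strictly dominate A (column X: 4 ≤ 7)
  B vs C: [4 vs 5, 5 vs 7, 1 vs 1] → B does not strictly dominate C (column X: 4 ≤ 5)
  C vs A: [5 vs 7, 7 vs 1, 1 vs 1] → C does not strictly dominate A (column X: 5 ≤ 7)
  C vs B: [5 vs 4, 7 vs 5, 1 vs 1] → C does not strictly dominate B (column Z: 1 ≤ 1)
No single strategy strictly dominates all others → no strictly dominant strategy.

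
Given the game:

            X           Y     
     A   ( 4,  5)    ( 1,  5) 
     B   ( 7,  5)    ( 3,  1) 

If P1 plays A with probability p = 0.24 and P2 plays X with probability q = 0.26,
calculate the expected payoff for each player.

E[P1] = 3.4976, E[P2] = 2.7504

Work:
E[P1] = p·q·π₁(A,X) + p·(1-q)·π₁(A,Y) + (1-p)·q·π₁(B,X) + (1-p)·(1-q)·π₁(B,Y)
= 0.24·0.26·4 + 0.24·0.74·1 + 0.76·0.26·7 + 0.76·0.74·3
= 3.4976

E[P2] = 2.7504 (similar calculation)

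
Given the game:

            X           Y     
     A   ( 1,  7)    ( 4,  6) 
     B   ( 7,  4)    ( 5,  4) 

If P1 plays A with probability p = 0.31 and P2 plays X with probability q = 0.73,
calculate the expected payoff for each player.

E[P1] = 5.0185, E[P2] = 4.8463

Work:
E[P1] = p·q·π₁(A,X) + p·(1-q)·π₁(A,Y) + (1-p)·q·π₁(B,X) + (1-p)·(1-q)·π₁(B,Y)
= 0.31·0.73·1 + 0.31·0.27·4 + 0.69·0.73·7 + 0.69·0.27·5
= 5.0185

E[P2] = 4.8463 (similar calculation)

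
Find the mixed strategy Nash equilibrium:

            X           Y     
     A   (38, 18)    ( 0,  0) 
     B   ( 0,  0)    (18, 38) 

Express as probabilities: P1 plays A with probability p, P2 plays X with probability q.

p = 0.6786, q = 0.3214

Work:
Find probabilities that make opponent indifferent:
P2 chooses q to make P1 indifferent between A and B
P1 chooses p to make P2 indifferent between X and Y
Mixed NE: P1 plays (A: 0.6786, B: 0.3214), P2 plays (X: 0.3214, Y: 0.6786)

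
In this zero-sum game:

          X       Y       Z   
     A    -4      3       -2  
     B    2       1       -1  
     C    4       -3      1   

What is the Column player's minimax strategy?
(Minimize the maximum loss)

Column should play Z, value = 1

Work:
Column player minimizes Row's maximum payoff:
Column X: max payoff to Row = 4
Column Y: max payoff to Row = 3
Column Z: max payoff to Row = 1
Minimum is 1, achieved by column Z.
Minimax strategy: Z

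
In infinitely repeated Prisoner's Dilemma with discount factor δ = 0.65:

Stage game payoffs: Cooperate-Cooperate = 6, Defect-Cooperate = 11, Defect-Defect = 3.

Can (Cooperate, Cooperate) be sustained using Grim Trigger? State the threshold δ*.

δ* = 0.625; since δ = 0.65 ≥ 0.625, cooperation can be sustained

Work:
For Grim Trigger:
Cooperate forever: 6/(1-δ)
Defect then punished: 11 + 3·δ/(1-δ)
Need: 6/(1-δ) ≥ 11 + 3·δ/(1-δ)
Solving: δ ≥ (T-R)/(T-P) = (11-6)/(11-3) = 0.625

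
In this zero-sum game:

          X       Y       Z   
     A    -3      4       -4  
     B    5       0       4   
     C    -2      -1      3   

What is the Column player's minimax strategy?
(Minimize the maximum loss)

Column should play Y or Z (all achieve the minimum), value = 4

Work:
Column player minimizes Row's maximum payoff:
Column X: max payoff to Row = 5
Column Y: max payoff to Row = 4
Column Z: max payoff to Row = 4
Minimum is 4, achieved by columns Y, Z (tied).
Each of Y or Z is a minimax strategy.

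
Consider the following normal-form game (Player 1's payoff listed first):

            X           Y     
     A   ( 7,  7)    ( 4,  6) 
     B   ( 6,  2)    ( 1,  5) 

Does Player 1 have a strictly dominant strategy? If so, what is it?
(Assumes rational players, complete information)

Yes, Player 1's strictly dominant strategy is A

Work:
A strategy strictly dominates another if it gives a strictly higher payoff against every opponent action. Compare each pair of P1's strategies column-by-column:
  A vs B: [7 vs 6, 4 vs 1] → A strictly dominates B
  B vs A: [6 vs 7, 1 vs 4] → B does not strictly dominate A (column X: 6 ≤ 7)
A strictly dominates every other strategy → strictly dominant.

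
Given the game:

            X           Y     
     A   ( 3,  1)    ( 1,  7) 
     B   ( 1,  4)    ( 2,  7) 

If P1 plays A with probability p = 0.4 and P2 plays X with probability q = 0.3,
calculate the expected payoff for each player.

E[P1] = 1.66, E[P2] = 5.74

Work:
E[P1] = p·q·π₁(A,X) + p·(1-q)·π₁(A,Y) + (1-p)·q·π₁(B,X) + (1-p)·(1-q)·π₁(B,Y)
= 0.4·0.3·3 + 0.4·0.7·1 + 0.6·0.3·1 + 0.6·0.7·2
= 1.66

E[P2] = 5.74 (similar calculation)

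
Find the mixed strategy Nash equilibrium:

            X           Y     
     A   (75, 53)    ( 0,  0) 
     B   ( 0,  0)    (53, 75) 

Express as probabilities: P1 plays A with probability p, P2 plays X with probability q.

p = 0.5859, q = 0.4141

Work:
Find probabilities that make opponent indifferent:
P2 chooses q to make P1 indifferent between A and B
P1 chooses p to make P2 indifferent between X and Y
Mixed NE: P1 plays (A: 0.5859, B: 0.4141), P2 plays (X: 0.4141, Y: 0.5859)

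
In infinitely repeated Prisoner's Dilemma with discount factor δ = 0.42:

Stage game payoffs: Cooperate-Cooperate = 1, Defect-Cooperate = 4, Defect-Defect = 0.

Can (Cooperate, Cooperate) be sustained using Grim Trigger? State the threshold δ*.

δ* = 0.75; since δ = 0.42 < 0.75, cooperation cannot be sustained

Work:
For Grim Trigger:
Cooperate forever: 1/(1-δ)
Defect then punished: 4 + 0·δ/(1-δ)
Need: 1/(1-δ) ≥ 4 + 0·δ/(1-δ)
Solving: δ ≥ (T-R)/(T-P) = (4-1)/(4-0) = 0.75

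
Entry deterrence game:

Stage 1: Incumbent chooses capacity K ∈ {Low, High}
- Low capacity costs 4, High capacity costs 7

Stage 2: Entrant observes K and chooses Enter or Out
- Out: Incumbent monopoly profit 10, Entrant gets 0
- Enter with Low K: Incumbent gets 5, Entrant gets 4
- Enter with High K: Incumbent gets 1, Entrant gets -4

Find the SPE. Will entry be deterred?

SPE: (High, Enter|Low, Out|High); Entry deterred. Incumbent net profit = 3

Work:
After Low K: Entrant enters (4 > 0)
After High K: Entrant stays out (-4 < 0)
Incumbent: Low → 5−4=1, High → 10−7=3
Incumbent chooses High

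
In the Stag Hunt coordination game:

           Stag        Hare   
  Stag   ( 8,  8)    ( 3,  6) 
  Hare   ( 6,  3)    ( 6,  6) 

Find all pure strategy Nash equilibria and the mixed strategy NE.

Pure NE: (Stag, Stag) and (Hare, Hare); Mixed NE: p = 0.6, q = 0.6

Work:
Check pure NE:
(Stag, Stag): (8, 8) - no unilateral deviation beneficial
(Hare, Hare): (6, 6) - no unilateral deviation beneficial
Mixed NE: P1 plays Stag with p = 0.6, P2 plays Stag with q = 0.6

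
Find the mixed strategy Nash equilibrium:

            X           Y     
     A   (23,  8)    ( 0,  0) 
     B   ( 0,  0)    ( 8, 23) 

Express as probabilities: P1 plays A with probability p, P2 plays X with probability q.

p = 0.7419, q = 0.2581

Work:
Find probabilities that make opponent indifferent:
P2 chooses q to make P1 indifferent between A and B
P1 chooses p to make P2 indifferent between X and Y
Mixed NE: P1 plays (A: 0.7419, B: 0.2581), P2 plays (X: 0.2581, Y: 0.7419)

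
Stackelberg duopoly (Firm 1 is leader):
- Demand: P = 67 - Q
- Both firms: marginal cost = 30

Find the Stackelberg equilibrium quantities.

q₁* (leader) = 18.5, q₂* (follower) = 9.25

Work:
Follower's reaction: q₂ = (a - c - q₁)/2
Leader substitutes: π₁ = q₁·(a - q₁ - (a-c-q₁)/2 - c)
FOC: q₁* = (67 - 30)/2 = 18.50
Then: q₂* = (67 - 30 - 18.5)/2 = 9.25
Leader has first-mover advantage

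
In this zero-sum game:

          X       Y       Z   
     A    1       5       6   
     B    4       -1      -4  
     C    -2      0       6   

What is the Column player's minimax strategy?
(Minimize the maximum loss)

Column should play X, value = 4

Work:
Column player minimizes Row's maximum payoff:
Column X: max payoff to Row = 4
Column Y: max payoff to Row = 5
Column Z: max payoff to Row = 6
Minimum is 4, achieved by column X.
Minimax strategy: X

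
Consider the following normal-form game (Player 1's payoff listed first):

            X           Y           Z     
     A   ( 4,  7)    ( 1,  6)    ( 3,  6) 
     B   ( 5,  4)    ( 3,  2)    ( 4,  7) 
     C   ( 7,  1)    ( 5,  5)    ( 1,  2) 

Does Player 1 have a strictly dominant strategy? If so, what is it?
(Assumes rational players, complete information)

No strictly dominant strategy exists for Player 1

Work:
A strategy strictly dominates another if it gives a strictly higher payoff against every opponent action. Compare each pair of P1's strategies column-by-column:
  A vs B: [4 vs 5, 1 vs 3, 3 vs 4] → A does not strictly dominate B (column X: 4 ≤ 5)
  A vs C: [4 vs 7, 1 vs 5, 3 vs 1] → A does not strictly dominate C (column X: 4 ≤ 7)
  B vs A: [5 vs 4, 3 vs 1, 4 vs 3] → B strictly dominates A
  B vs C: [5 vs 7, 3 vs 5, 4 vs 1] → B does not strictly dominate C (column X: 5 ≤ 7)
  C vs A: [7 vs 4, 5 vs 1, 1 vs 3] → C does not strictly dominate A (column Z: 1 ≤ 3)
  C vs B: [7 vs 5, 5 vs 3, 1 vs 4] → C does not strictly dominate B (column Z: 1 ≤ 4)
No single strategy strictly dominates all others → no strictly dominant strategy.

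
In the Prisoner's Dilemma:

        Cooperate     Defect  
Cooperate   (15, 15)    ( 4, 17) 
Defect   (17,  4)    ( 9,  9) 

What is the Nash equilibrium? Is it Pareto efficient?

(Defect, Defect) is NE; not Pareto efficient

Work:
Defect dominates Cooperate for both players:
If P2 cooperates: Defect (17) > Cooperate (15)
If P2 defects: Defect (9) > Cooperate (4)
NE: (Defect, Defect) with payoff (9, 9)
But (Cooperate, Cooperate) = (15, 15) Pareto dominates (9, 9)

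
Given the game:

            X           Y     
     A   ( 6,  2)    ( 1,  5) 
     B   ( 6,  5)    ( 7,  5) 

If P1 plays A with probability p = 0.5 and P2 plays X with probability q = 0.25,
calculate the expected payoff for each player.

E[P1] = 4.5, E[P2] = 4.625

Work:
E[P1] = p·q·π₁(A,X) + p·(1-q)·π₁(A,Y) + (1-p)·q·π₁(B,X) + (1-p)·(1-q)·π₁(B,Y)
= 0.5·0.25·6 + 0.5·0.75·1 + 0.5·0.25·6 + 0.5·0.75·7
= 4.5

E[P2] = 4.625 (similar calculation)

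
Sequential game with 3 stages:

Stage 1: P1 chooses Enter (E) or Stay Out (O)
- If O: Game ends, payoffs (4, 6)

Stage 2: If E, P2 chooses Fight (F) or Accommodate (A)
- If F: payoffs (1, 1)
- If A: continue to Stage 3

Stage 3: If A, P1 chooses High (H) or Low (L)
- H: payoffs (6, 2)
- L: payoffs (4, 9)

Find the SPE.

SPE: (E, A, H); Outcome (6, 2)

Work:
Stage 3: P1 chooses H (6 vs 4)
Stage 2: P2: F->1, A->2 (anticipating H). Choose A
Stage 1: P1: O->4, E->6 (anticipating A, H). Choose E
SPE path: E -> A -> H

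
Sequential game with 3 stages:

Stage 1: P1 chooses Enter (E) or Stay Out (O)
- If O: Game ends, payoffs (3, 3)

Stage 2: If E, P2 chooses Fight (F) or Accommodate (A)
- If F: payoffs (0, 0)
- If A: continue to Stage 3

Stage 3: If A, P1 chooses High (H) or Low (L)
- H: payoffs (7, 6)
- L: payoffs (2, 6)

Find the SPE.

SPE: (E, A, H); Outcome (7, 6)

Work:
Stage 3: P1 chooses H (7 vs 2)
Stage 2: P2: F->0, A->6 (anticipating H). Choose A
Stage 1: P1: O->3, E->7 (anticipating A, H). Choose E
SPE path: E -> A -> H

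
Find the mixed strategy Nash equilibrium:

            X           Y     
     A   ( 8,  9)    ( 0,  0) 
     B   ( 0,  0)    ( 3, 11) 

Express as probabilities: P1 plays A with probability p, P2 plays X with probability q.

p = 0.55, q = 0.2727

Work:
Find probabilities that make opponent indifferent:
P2 chooses q to make P1 indifferent between A and B
P1 chooses p to make P2 indifferent between X and Y
Mixed NE: P1 plays (A: 0.55, B: 0.45), P2 plays (X: 0.2727, Y: 0.7273)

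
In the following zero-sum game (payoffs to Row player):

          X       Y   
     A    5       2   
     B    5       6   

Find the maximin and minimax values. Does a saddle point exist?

Maximin = 5, Minimax = 5, Saddle: True

Work:
Row minimums: [2, 5] → maximin = 5
Column maximums: [5, 6] → minimax = 5
Saddle point exists! Game value = 5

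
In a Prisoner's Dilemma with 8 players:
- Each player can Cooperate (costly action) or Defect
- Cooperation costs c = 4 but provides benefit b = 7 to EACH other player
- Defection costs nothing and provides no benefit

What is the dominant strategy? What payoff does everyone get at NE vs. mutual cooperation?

Dominant: Defect; NE payoff = 0; Coop payoff = 45

Work:
Defect dominates (saves cost c = 4, benefit to others is external)
NE: All defect → everyone gets 0
If all cooperate: each receives (7)×7 - 4 = 45
Social dilemma: 45 > 0 but NE gives 0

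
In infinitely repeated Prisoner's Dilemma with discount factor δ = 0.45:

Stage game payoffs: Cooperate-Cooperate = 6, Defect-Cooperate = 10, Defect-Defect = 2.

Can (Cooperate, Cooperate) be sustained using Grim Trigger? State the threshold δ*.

δ* = 0.5; since δ = 0.45 < 0.5, cooperation cannot be sustained

Work:
For Grim Trigger:
Cooperate forever: 6/(1-δ)
Defect then punished: 10 + 2·δ/(1-δ)
Need: 6/(1-δ) ≥ 10 + 2·δ/(1-δ)
Solving: δ ≥ (T-R)/(T-P) = (10-6)/(10-2) = 0.5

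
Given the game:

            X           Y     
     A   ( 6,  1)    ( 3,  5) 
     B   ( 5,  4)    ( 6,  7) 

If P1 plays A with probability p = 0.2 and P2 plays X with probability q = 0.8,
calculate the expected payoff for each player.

E[P1] = 5.24, E[P2] = 4.04

Work:
E[P1] = p·q·π₁(A,X) + p·(1-q)·π₁(A,Y) + (1-p)·q·π₁(B,X) + (1-p)·(1-q)·π₁(B,Y)
= 0.2·0.8·6 + 0.2·0.2·3 + 0.8·0.8·5 + 0.8·0.2·6
= 5.24

E[P2] = 4.04 (similar calculation)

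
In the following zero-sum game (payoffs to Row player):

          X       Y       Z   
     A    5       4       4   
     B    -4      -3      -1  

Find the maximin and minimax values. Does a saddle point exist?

Maximin = 4, Minimax = 4, Saddle: True

Work:
Row minimums: [4, -4] → maximin = 4
Column maximums: [5, 4, 4] → minimax = 4
Saddle point exists! Game value = 4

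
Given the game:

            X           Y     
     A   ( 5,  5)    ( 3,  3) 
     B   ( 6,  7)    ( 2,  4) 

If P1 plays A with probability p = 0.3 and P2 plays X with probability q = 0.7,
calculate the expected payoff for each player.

E[P1] = 4.68, E[P2] = 5.59

Work:
E[P1] = p·q·π₁(A,X) + p·(1-q)·π₁(A,Y) + (1-p)·q·π₁(B,X) + (1-p)·(1-q)·π₁(B,Y)
= 0.3·0.7·5 + 0.3·0.3·3 + 0.7·0.7·6 + 0.7·0.3·2
= 4.68

E[P2] = 5.59 (similar calculation)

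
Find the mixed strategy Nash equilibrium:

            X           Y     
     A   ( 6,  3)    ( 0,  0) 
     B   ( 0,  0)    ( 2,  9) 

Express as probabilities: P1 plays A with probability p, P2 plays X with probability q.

p = 0.75, q = 0.25

Work:
Find probabilities that make opponent indifferent:
P2 chooses q to make P1 indifferent between A and B
P1 chooses p to make P2 indifferent between X and Y
Mixed NE: P1 plays (A: 0.75, B: 0.25), P2 plays (X: 0.25, Y: 0.75)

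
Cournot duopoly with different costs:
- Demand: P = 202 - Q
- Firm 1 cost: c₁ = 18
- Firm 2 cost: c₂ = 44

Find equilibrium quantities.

q₁* = 70.0, q₂* = 44.0

Work:
Reaction: q₁ = (202 - 18 - q₂)/2
Reaction: q₂ = (202 - 44 - q₁)/2
Solve simultaneously:
q₁* = (202 - 2×18 + 44)/3 = 70.0
q₂* = (202 - 2×44 + 18)/3 = 44.0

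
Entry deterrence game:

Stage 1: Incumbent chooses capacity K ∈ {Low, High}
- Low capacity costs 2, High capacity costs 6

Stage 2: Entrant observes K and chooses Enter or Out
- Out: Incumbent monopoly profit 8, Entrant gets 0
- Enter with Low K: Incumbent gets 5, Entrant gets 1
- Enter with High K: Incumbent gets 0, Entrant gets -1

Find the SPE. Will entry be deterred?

SPE: (Low, Enter|Low, Out|High); Entry not deterred. Incumbent net profit = 3, Entrant gets 1

Work:
After Low K: Entrant enters (1 > 0)
After High K: Entrant stays out (-1 < 0)
Incumbent: Low → 5−2=3, High → 8−6=2
Incumbent chooses Low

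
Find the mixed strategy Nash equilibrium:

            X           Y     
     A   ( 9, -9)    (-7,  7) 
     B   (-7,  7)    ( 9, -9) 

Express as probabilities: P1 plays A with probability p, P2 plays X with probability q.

p = 0.5, q = 0.5

Work:
Find probabilities that make opponent indifferent:
P2 chooses q to make P1 indifferent between A and B
P1 chooses p to make P2 indifferent between X and Y
Mixed NE: P1 plays (A: 0.5, B: 0.5), P2 plays (X: 0.5, Y: 0.5)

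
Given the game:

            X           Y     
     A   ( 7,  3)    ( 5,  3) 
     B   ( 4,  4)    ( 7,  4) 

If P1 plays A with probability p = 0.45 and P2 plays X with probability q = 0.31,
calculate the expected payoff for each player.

E[P1] = 5.8675, E[P2] = 3.55

Work:
E[P1] = p·q·π₁(A,X) + p·(1-q)·π₁(A,Y) + (1-p)·q·π₁(B,X) + (1-p)·(1-q)·π₁(B,Y)
= 0.45·0.31·7 + 0.45·0.69·5 + 0.55·0.31·4 + 0.55·0.69·7
= 5.8675

E[P2] = 3.55 (similar calculation)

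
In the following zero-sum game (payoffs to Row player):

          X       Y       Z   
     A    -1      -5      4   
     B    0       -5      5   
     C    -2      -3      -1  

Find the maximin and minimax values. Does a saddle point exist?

Maximin = -3, Minimax = -3, Saddle: True

Work:
Row minimums: [-5, -5, -3] → maximin = -3
Column maximums: [0, -3, 5] → minimax = -3
Saddle point exists! Game value = -3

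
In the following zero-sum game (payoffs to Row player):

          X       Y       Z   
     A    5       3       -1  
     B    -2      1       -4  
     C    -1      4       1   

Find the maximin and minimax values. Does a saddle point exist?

Maximin = -1, Minimax = 1, Saddle: False

Work:
Row minimums: [-1, -4, -1] → maximin = -1
Column maximums: [5, 4, 1] → minimax = 1
No saddle point (maximin ≠ minimax). Mixed strategy needed.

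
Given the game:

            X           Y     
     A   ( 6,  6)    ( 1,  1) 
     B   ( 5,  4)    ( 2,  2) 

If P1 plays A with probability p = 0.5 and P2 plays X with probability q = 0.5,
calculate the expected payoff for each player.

E[P1] = 3.5, E[P2] = 3.25

Work:
E[P1] = p·q·π₁(A,X) + p·(1-q)·π₁(A,Y) + (1-p)·q·π₁(B,X) + (1-p)·(1-q)·π₁(B,Y)
= 0.5·0.5·6 + 0.5·0.5·1 + 0.5·0.5·5 + 0.5·0.5·2
= 3.5

E[P2] = 3.25 (similar calculation)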